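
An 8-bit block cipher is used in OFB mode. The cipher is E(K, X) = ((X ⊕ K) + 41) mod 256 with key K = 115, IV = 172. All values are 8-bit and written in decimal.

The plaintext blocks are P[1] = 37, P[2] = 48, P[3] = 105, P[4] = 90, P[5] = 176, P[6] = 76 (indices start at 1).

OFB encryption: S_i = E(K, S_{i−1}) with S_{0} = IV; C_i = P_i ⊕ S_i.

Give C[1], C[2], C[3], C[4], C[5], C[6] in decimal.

C[1] = 45, C[2] = 148, C[3] = 105, C[4] = 198, C[5] = 168, C[6] = 216

C[1]: S = E(K, 172) = 8; 37 ⊕ 8 = 45.
C[2]: S = E(K, 8) = 164; 48 ⊕ 164 = 148.
C[3]: S = E(K, 164) = 0; 105 ⊕ 0 = 105.
C[4]: S = E(K, 0) = 156; 90 ⊕ 156 = 198.
C[5]: S = E(K, 156) = 24; 176 ⊕ 24 = 168.
C[6]: S = E(K, 24) = 148; 76 ⊕ 148 = 216.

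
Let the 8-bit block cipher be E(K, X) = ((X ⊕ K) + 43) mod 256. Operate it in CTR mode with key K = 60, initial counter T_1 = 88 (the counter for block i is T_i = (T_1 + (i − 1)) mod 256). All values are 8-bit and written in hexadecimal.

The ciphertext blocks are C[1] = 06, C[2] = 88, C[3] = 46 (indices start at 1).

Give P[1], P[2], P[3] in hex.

CTR decryption: S_i = E(K, T_i) where T_i is the counter for block i; P_i = C_i ⊕ S_i.
P[1]: T = 88, S = E(K, T) = 2B; 06 ⊕ 2B = 2D.
P[2]: T = 89, S = E(K, T) = 2C; 88 ⊕ 2C = A4.
P[3]: T = 8A, S = E(K, T) = 2D; 46 ⊕ 2D = 6B.

P[1] = 2D, P[2] = A4, P[3] = 6B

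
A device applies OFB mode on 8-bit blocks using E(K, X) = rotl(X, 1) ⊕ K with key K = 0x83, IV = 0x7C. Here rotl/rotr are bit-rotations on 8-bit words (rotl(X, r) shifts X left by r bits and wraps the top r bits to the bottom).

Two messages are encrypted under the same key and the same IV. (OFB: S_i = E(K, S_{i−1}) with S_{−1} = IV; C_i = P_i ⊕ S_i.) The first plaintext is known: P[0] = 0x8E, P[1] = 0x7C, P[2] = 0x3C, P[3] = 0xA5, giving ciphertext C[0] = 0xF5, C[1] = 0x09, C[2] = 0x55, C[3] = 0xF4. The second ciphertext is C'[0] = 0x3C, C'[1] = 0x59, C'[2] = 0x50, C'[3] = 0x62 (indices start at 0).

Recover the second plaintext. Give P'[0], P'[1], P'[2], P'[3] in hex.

P'[0] = 0x47, P'[1] = 0x2C, P'[2] = 0x39, P'[3] = 0x33

In OFB with a reused IV, both messages share the same keystream S_i, so C_i ⊕ C'_i = P_i ⊕ P'_i and thus P'_i = P_i ⊕ C_i ⊕ C'_i.
P'[0]: 0x8E ⊕ 0xF5 ⊕ 0x3C = 0x47.
P'[1]: 0x7C ⊕ 0x09 ⊕ 0x59 = 0x2C.
P'[2]: 0x3C ⊕ 0x55 ⊕ 0x50 = 0x39.
P'[3]: 0xA5 ⊕ 0xF4 ⊕ 0x62 = 0x33.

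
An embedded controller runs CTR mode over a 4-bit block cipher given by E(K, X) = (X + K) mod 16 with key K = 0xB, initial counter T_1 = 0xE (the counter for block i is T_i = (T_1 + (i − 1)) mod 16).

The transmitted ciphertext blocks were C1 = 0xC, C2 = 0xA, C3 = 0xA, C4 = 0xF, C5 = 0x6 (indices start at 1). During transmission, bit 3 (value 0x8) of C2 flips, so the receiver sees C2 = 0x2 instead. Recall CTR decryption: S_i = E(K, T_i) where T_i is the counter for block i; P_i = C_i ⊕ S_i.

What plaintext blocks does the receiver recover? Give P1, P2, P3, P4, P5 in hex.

Only C2 changed, to 0x2. In CTR, a change in C_i flips the same bit in P_i only; the keystream is unaffected. Decrypting the received ciphertext:
P1: T = 0xE, S = E(K, T) = 0x9; 0xC ⊕ 0x9 = 0x5.
P2: T = 0xF, S = E(K, T) = 0xA; 0x2 ⊕ 0xA = 0x8.
P3: T = 0x0, S = E(K, T) = 0xB; 0xA ⊕ 0xB = 0x1.
P4: T = 0x1, S = E(K, T) = 0xC; 0xF ⊕ 0xC = 0x3.
P5: T = 0x2, S = E(K, T) = 0xD; 0x6 ⊕ 0xD = 0xB.
Blocks that differ from the original plaintext: P2.

P1 = 0x5, P2 = 0x8, P3 = 0x1, P4 = 0x3, P5 = 0xB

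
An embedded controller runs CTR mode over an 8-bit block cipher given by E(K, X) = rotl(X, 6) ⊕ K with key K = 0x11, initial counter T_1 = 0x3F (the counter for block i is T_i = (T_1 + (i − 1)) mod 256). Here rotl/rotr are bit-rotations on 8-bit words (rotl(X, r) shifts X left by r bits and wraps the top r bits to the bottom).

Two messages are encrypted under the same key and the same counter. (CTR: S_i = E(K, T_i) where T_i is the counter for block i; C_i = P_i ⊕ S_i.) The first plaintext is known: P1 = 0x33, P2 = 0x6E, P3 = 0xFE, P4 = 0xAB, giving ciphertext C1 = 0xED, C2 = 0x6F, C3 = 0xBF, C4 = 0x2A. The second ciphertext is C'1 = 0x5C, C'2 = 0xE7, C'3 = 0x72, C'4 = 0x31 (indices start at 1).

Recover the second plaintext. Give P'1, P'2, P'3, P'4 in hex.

In CTR with a reused counter, both messages share the same keystream S_i, so C_i ⊕ C'_i = P_i ⊕ P'_i and thus P'_i = P_i ⊕ C_i ⊕ C'_i.
P'1: 0x33 ⊕ 0xED ⊕ 0x5C = 0x82.
P'2: 0x6E ⊕ 0x6F ⊕ 0xE7 = 0xE6.
P'3: 0xFE ⊕ 0xBF ⊕ 0x72 = 0x33.
P'4: 0xAB ⊕ 0x2A ⊕ 0x31 = 0xB0.

P'1 = 0x82, P'2 = 0xE6, P'3 = 0x33, P'4 = 0xB0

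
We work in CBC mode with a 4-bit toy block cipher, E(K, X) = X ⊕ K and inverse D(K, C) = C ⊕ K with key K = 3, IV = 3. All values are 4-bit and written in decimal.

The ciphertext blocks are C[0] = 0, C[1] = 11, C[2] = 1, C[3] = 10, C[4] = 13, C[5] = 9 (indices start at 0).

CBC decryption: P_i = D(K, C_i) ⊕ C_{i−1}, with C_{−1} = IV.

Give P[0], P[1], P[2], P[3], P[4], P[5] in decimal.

P[0] = 0, P[1] = 8, P[2] = 9, P[3] = 8, P[4] = 4, P[5] = 7

P[0]: D(K, 0) = 3; 3 ⊕ 3 = 0.
P[1]: D(K, 11) = 8; 8 ⊕ 0 = 8.
P[2]: D(K, 1) = 2; 2 ⊕ 11 = 9.
P[3]: D(K, 10) = 9; 9 ⊕ 1 = 8.
P[4]: D(K, 13) = 14; 14 ⊕ 10 = 4.
P[5]: D(K, 9) = 10; 10 ⊕ 13 = 7.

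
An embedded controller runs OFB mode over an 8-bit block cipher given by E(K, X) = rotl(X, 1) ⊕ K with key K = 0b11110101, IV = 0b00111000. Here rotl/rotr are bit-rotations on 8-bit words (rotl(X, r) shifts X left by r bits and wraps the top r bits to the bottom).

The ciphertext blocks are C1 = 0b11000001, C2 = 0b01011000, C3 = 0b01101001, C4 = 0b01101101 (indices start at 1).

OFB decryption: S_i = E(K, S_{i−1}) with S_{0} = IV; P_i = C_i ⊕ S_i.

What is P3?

P3 = 0b01100001

P1: S = E(K, 0b00111000) = 0b10000101; 0b11000001 ⊕ 0b10000101 = 0b01000100.
P2: S = E(K, 0b10000101) = 0b11111110; 0b01011000 ⊕ 0b11111110 = 0b10100110.
P3: S = E(K, 0b11111110) = 0b00001000; 0b01101001 ⊕ 0b00001000 = 0b01100001.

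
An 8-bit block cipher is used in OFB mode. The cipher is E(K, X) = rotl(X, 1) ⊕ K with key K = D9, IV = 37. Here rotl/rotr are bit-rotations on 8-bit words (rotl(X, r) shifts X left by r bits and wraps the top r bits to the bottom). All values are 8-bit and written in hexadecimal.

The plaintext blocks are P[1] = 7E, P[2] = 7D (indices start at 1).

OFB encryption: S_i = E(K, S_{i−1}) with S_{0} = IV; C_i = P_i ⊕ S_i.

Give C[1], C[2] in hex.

C[1] = C9, C[2] = CB

C[1]: S = E(K, 37) = B7; 7E ⊕ B7 = C9.
C[2]: S = E(K, B7) = B6; 7D ⊕ B6 = CB.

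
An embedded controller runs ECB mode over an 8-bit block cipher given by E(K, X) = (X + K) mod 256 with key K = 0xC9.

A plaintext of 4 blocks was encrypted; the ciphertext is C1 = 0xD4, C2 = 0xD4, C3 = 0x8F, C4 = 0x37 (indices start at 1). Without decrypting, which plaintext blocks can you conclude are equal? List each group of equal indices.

ECB encrypts each block independently with the same key, so equal ciphertext blocks imply equal plaintext blocks.
C1 = C2 = 0xD4, so P1 = P2.

P1 = P2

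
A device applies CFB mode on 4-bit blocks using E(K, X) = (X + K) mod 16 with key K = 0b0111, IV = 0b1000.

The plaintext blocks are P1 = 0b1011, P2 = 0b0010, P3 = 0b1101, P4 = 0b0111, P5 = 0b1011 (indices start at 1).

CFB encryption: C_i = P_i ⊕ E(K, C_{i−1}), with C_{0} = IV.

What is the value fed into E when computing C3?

C1: E(K, 0b1000) = 0b1111; 0b1011 ⊕ 0b1111 = 0b0100.
C2: E(K, 0b0100) = 0b1011; 0b0010 ⊕ 0b1011 = 0b1001.
C3: E(K, 0b1001) = 0b0000; 0b1101 ⊕ 0b0000 = 0b1101.
So the input to E for block 3 is 0b1001.

0b1001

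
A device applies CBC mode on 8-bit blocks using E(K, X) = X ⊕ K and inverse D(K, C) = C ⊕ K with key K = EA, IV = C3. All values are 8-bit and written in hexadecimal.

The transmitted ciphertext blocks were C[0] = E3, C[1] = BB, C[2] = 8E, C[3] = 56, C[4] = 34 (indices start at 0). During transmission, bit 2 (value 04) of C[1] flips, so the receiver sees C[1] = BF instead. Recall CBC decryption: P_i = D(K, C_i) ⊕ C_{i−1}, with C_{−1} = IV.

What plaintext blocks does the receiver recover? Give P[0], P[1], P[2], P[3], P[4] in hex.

P[0] = CA, P[1] = B6, P[2] = DB, P[3] = 32, P[4] = 88

Only C[1] changed, to BF. In CBC, a change in C_i garbles P_i and flips the same bit in P_{i+1}. Decrypting the received ciphertext:
P[0]: D(K, E3) = 09; 09 ⊕ C3 = CA.
P[1]: D(K, BF) = 55; 55 ⊕ E3 = B6.
P[2]: D(K, 8E) = 64; 64 ⊕ BF = DB.
P[3]: D(K, 56) = BC; BC ⊕ 8E = 32.
P[4]: D(K, 34) = DE; DE ⊕ 56 = 88.
Blocks that differ from the original plaintext: P[1], P[2].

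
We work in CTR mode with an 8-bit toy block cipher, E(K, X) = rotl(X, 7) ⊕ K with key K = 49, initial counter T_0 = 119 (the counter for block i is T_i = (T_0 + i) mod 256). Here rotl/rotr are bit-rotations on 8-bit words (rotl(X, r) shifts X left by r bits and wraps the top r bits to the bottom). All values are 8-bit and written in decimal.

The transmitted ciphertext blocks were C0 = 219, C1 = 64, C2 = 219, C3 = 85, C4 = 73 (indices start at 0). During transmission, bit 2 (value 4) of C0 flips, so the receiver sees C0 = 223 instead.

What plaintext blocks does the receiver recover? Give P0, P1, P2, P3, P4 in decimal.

CTR decryption: S_i = E(K, T_i) where T_i is the counter for block i; P_i = C_i ⊕ S_i.
Only C0 changed, to 223. In CTR, a change in C_i flips the same bit in P_i only; the keystream is unaffected. Decrypting the received ciphertext:
P0: T = 119, S = E(K, T) = 138; 223 ⊕ 138 = 85.
P1: T = 120, S = E(K, T) = 13; 64 ⊕ 13 = 77.
P2: T = 121, S = E(K, T) = 141; 219 ⊕ 141 = 86.
P3: T = 122, S = E(K, T) = 12; 85 ⊕ 12 = 89.
P4: T = 123, S = E(K, T) = 140; 73 ⊕ 140 = 197.
Blocks that differ from the original plaintext: P0.

P0 = 85, P1 = 77, P2 = 86, P3 = 89, P4 = 197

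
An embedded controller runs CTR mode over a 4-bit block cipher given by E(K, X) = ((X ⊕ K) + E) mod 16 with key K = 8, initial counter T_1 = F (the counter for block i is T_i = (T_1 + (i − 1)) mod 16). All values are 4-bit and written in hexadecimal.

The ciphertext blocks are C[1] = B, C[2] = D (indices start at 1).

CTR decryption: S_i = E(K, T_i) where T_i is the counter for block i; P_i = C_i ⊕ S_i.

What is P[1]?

P[1] = E

P[1]: T = F, S = E(K, T) = 5; B ⊕ 5 = E.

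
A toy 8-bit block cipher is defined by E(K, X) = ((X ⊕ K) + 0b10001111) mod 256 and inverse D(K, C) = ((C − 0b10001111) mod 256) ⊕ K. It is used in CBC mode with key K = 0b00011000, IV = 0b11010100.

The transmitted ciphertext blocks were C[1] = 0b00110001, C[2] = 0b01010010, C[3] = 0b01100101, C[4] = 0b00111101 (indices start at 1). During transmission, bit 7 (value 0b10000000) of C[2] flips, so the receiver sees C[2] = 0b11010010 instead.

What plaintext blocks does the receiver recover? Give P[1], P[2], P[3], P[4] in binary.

P[1] = 0b01101110, P[2] = 0b01101010, P[3] = 0b00011100, P[4] = 0b11010011

CBC decryption: P_i = D(K, C_i) ⊕ C_{i−1}, with C_{0} = IV.
Only C[2] changed, to 0b11010010. In CBC, a change in C_i garbles P_i and flips the same bit in P_{i+1}. Decrypting the received ciphertext:
P[1]: D(K, 0b00110001) = 0b10111010; 0b10111010 ⊕ 0b11010100 = 0b01101110.
P[2]: D(K, 0b11010010) = 0b01011011; 0b01011011 ⊕ 0b00110001 = 0b01101010.
P[3]: D(K, 0b01100101) = 0b11001110; 0b11001110 ⊕ 0b11010010 = 0b00011100.
P[4]: D(K, 0b00111101) = 0b10110110; 0b10110110 ⊕ 0b01100101 = 0b11010011.
Blocks that differ from the original plaintext: P[2], P[3].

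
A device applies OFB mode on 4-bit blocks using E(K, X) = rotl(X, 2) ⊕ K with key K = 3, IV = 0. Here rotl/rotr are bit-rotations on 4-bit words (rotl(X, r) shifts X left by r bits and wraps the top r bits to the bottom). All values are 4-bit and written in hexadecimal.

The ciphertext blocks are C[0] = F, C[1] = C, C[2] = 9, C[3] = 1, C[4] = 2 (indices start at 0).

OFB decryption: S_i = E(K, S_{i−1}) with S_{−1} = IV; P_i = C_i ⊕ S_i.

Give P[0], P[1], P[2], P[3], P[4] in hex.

P[0] = C, P[1] = 3, P[2] = 5, P[3] = 1, P[4] = 1

P[0]: S = E(K, 0) = 3; F ⊕ 3 = C.
P[1]: S = E(K, 3) = F; C ⊕ F = 3.
P[2]: S = E(K, F) = C; 9 ⊕ C = 5.
P[3]: S = E(K, C) = 0; 1 ⊕ 0 = 1.
P[4]: S = E(K, 0) = 3; 2 ⊕ 3 = 1.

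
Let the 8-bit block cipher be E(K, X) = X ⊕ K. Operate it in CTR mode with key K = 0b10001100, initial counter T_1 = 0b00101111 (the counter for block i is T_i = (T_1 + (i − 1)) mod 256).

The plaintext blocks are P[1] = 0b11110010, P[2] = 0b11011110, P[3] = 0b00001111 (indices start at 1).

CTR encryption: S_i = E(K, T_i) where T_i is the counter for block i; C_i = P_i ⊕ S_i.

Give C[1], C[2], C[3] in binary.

C[1] = 0b01010001, C[2] = 0b01100010, C[3] = 0b10110010

C[1]: T = 0b00101111, S = E(K, T) = 0b10100011; 0b11110010 ⊕ 0b10100011 = 0b01010001.
C[2]: T = 0b00110000, S = E(K, T) = 0b10111100; 0b11011110 ⊕ 0b10111100 = 0b01100010.
C[3]: T = 0b00110001, S = E(K, T) = 0b10111101; 0b00001111 ⊕ 0b10111101 = 0b10110010.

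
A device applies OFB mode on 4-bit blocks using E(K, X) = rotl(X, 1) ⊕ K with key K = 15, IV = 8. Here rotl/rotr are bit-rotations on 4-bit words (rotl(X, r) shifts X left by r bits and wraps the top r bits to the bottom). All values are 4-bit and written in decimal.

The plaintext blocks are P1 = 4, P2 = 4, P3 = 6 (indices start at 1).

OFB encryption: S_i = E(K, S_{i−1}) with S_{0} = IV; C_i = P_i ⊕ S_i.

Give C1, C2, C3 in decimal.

C1 = 10, C2 = 6, C3 = 13

C1: S = E(K, 8) = 14; 4 ⊕ 14 = 10.
C2: S = E(K, 14) = 2; 4 ⊕ 2 = 6.
C3: S = E(K, 2) = 11; 6 ⊕ 11 = 13.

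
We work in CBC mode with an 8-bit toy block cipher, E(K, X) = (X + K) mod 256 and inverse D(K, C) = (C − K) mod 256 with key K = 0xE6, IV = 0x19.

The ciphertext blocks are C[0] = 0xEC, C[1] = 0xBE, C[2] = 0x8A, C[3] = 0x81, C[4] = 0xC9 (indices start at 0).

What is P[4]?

CBC decryption: P_i = D(K, C_i) ⊕ C_{i−1}, with C_{−1} = IV.
P[4]: D(K, 0xC9) = 0xE3; 0xE3 ⊕ 0x81 = 0x62.

P[4] = 0x62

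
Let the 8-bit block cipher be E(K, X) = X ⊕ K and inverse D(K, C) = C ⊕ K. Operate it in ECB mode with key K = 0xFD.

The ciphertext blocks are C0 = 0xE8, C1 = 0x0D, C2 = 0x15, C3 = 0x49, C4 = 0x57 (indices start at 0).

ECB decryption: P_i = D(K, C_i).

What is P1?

P1: D(K, 0x0D) = 0xF0.

P1 = 0xF0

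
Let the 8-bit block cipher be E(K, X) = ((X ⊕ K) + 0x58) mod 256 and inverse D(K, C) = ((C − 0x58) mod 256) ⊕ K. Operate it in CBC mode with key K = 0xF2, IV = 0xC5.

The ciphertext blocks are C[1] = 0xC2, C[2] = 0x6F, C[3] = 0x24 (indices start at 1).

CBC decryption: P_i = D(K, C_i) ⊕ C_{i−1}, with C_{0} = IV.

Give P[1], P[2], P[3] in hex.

P[1] = 0x5D, P[2] = 0x27, P[3] = 0x51

P[1]: D(K, 0xC2) = 0x98; 0x98 ⊕ 0xC5 = 0x5D.
P[2]: D(K, 0x6F) = 0xE5; 0xE5 ⊕ 0xC2 = 0x27.
P[3]: D(K, 0x24) = 0x3E; 0x3E ⊕ 0x6F = 0x51.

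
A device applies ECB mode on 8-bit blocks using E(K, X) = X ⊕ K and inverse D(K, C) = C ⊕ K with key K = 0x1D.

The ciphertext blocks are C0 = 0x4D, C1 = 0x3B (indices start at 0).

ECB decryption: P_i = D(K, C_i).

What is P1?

P1: D(K, 0x3B) = 0x26.

P1 = 0x26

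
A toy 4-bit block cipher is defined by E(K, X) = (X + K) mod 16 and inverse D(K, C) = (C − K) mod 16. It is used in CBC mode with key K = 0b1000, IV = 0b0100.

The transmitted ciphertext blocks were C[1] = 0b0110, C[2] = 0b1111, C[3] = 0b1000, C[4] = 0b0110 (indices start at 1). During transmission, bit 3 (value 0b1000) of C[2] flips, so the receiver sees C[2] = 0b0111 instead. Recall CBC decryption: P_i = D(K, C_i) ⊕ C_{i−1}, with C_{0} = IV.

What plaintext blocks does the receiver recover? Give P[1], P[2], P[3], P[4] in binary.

P[1] = 0b1010, P[2] = 0b1001, P[3] = 0b0111, P[4] = 0b0110

Only C[2] changed, to 0b0111. In CBC, a change in C_i garbles P_i and flips the same bit in P_{i+1}. Decrypting the received ciphertext:
P[1]: D(K, 0b0110) = 0b1110; 0b1110 ⊕ 0b0100 = 0b1010.
P[2]: D(K, 0b0111) = 0b1111; 0b1111 ⊕ 0b0110 = 0b1001.
P[3]: D(K, 0b1000) = 0b0000; 0b0000 ⊕ 0b0111 = 0b0111.
P[4]: D(K, 0b0110) = 0b1110; 0b1110 ⊕ 0b1000 = 0b0110.
Blocks that differ from the original plaintext: P[2], P[3].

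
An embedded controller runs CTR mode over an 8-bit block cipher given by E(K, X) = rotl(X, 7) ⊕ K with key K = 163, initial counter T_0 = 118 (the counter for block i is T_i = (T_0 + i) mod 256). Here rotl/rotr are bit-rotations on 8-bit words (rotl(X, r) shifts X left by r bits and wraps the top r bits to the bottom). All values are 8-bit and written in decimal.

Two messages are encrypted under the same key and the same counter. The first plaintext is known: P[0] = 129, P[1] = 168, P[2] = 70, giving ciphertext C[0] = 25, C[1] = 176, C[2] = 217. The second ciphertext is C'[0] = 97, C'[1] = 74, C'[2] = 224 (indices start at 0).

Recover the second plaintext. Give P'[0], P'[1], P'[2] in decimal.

In CTR with a reused counter, both messages share the same keystream S_i, so C_i ⊕ C'_i = P_i ⊕ P'_i and thus P'_i = P_i ⊕ C_i ⊕ C'_i.
P'[0]: 129 ⊕ 25 ⊕ 97 = 249.
P'[1]: 168 ⊕ 176 ⊕ 74 = 82.
P'[2]: 70 ⊕ 217 ⊕ 224 = 127.

P'[0] = 249, P'[1] = 82, P'[2] = 127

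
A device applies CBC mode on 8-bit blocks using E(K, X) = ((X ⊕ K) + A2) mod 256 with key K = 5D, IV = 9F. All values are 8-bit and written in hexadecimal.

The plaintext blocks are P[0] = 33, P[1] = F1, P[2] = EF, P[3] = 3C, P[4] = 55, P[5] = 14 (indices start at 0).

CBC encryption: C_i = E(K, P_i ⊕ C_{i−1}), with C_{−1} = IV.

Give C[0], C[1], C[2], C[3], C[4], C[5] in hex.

C[0] = 93, C[1] = E1, C[2] = F5, C[3] = 36, C[4] = E0, C[5] = 4B

C[0]: P[0] ⊕ 9F = AC; E(K, AC) = 93.
C[1]: P[1] ⊕ 93 = 62; E(K, 62) = E1.
C[2]: P[2] ⊕ E1 = 0E; E(K, 0E) = F5.
C[3]: P[3] ⊕ F5 = C9; E(K, C9) = 36.
C[4]: P[4] ⊕ 36 = 63; E(K, 63) = E0.
C[5]: P[5] ⊕ E0 = F4; E(K, F4) = 4B.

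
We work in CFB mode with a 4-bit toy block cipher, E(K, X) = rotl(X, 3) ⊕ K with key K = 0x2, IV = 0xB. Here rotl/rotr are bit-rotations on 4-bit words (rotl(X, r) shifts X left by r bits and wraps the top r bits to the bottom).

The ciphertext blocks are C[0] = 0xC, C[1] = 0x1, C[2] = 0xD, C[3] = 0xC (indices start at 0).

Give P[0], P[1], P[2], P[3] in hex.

CFB decryption: P_i = C_i ⊕ E(K, C_{i−1}), with C_{−1} = IV.
P[0]: E(K, 0xB) = 0xF; 0xC ⊕ 0xF = 0x3.
P[1]: E(K, 0xC) = 0x4; 0x1 ⊕ 0x4 = 0x5.
P[2]: E(K, 0x1) = 0xA; 0xD ⊕ 0xA = 0x7.
P[3]: E(K, 0xD) = 0xC; 0xC ⊕ 0xC = 0x0.

P[0] = 0x3, P[1] = 0x5, P[2] = 0x7, P[3] = 0x0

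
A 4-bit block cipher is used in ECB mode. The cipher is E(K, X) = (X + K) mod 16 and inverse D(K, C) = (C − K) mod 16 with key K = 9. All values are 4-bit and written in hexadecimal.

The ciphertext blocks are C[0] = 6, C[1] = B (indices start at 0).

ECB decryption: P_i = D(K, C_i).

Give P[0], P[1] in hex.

P[0]: D(K, 6) = D.
P[1]: D(K, B) = 2.

P[0] = D, P[1] = 2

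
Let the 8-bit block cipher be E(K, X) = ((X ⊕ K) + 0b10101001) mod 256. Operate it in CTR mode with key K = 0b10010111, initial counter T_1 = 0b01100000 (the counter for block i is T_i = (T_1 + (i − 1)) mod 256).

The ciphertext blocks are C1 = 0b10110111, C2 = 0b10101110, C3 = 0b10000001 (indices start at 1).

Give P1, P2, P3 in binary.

P1 = 0b00010111, P2 = 0b00110001, P3 = 0b00011111

CTR decryption: S_i = E(K, T_i) where T_i is the counter for block i; P_i = C_i ⊕ S_i.
P1: T = 0b01100000, S = E(K, T) = 0b10100000; 0b10110111 ⊕ 0b10100000 = 0b00010111.
P2: T = 0b01100001, S = E(K, T) = 0b10011111; 0b10101110 ⊕ 0b10011111 = 0b00110001.
P3: T = 0b01100010, S = E(K, T) = 0b10011110; 0b10000001 ⊕ 0b10011110 = 0b00011111.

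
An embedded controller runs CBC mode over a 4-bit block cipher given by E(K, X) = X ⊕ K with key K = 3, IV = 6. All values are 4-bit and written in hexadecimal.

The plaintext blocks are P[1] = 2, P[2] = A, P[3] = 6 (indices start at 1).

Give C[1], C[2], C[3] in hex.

CBC encryption: C_i = E(K, P_i ⊕ C_{i−1}), with C_{0} = IV.
C[1]: P[1] ⊕ 6 = 4; E(K, 4) = 7.
C[2]: P[2] ⊕ 7 = D; E(K, D) = E.
C[3]: P[3] ⊕ E = 8; E(K, 8) = B.

C[1] = 7, C[2] = E, C[3] = B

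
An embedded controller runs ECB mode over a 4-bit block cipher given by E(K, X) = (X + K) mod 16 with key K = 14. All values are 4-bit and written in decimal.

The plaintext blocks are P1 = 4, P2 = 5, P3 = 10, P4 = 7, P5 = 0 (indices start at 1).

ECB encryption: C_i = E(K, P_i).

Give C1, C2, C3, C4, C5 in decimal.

C1 = 2, C2 = 3, C3 = 8, C4 = 5, C5 = 14

C1: E(K, 4) = 2.
C2: E(K, 5) = 3.
C3: E(K, 10) = 8.
C4: E(K, 7) = 5.
C5: E(K, 0) = 14.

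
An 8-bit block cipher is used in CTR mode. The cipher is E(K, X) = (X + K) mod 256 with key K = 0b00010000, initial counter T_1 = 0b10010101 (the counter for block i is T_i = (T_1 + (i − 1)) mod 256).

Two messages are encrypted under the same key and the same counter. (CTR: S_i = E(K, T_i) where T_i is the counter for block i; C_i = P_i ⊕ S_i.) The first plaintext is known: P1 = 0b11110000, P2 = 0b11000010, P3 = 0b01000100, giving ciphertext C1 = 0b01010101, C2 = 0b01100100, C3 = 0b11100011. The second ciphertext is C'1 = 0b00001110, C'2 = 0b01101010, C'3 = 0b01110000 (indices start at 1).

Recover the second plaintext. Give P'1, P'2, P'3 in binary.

In CTR with a reused counter, both messages share the same keystream S_i, so C_i ⊕ C'_i = P_i ⊕ P'_i and thus P'_i = P_i ⊕ C_i ⊕ C'_i.
P'1: 0b11110000 ⊕ 0b01010101 ⊕ 0b00001110 = 0b10101011.
P'2: 0b11000010 ⊕ 0b01100100 ⊕ 0b01101010 = 0b11001100.
P'3: 0b01000100 ⊕ 0b11100011 ⊕ 0b01110000 = 0b11010111.

P'1 = 0b10101011, P'2 = 0b11001100, P'3 = 0b11010111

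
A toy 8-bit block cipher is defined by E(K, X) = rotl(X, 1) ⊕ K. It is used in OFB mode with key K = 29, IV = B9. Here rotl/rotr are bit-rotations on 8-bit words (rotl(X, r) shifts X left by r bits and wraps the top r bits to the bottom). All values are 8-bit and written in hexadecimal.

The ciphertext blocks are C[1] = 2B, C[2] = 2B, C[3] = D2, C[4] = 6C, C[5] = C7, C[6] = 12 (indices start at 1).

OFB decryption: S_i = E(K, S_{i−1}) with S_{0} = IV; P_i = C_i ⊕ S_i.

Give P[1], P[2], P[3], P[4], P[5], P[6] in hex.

P[1]: S = E(K, B9) = 5A; 2B ⊕ 5A = 71.
P[2]: S = E(K, 5A) = 9D; 2B ⊕ 9D = B6.
P[3]: S = E(K, 9D) = 12; D2 ⊕ 12 = C0.
P[4]: S = E(K, 12) = 0D; 6C ⊕ 0D = 61.
P[5]: S = E(K, 0D) = 33; C7 ⊕ 33 = F4.
P[6]: S = E(K, 33) = 4F; 12 ⊕ 4F = 5D.

P[1] = 71, P[2] = B6, P[3] = C0, P[4] = 61, P[5] = F4, P[6] = 5D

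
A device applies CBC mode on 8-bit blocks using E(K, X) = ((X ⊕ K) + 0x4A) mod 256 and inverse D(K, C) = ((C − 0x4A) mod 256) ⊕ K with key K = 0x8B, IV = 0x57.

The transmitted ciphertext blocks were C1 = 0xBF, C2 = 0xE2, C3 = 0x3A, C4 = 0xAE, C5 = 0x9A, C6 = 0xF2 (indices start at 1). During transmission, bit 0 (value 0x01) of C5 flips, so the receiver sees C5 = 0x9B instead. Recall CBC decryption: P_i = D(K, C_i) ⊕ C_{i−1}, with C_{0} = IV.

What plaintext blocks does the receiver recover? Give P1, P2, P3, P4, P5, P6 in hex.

P1 = 0xA9, P2 = 0xAC, P3 = 0x99, P4 = 0xD5, P5 = 0x74, P6 = 0xB8

Only C5 changed, to 0x9B. In CBC, a change in C_i garbles P_i and flips the same bit in P_{i+1}. Decrypting the received ciphertext:
P1: D(K, 0xBF) = 0xFE; 0xFE ⊕ 0x57 = 0xA9.
P2: D(K, 0xE2) = 0x13; 0x13 ⊕ 0xBF = 0xAC.
P3: D(K, 0x3A) = 0x7B; 0x7B ⊕ 0xE2 = 0x99.
P4: D(K, 0xAE) = 0xEF; 0xEF ⊕ 0x3A = 0xD5.
P5: D(K, 0x9B) = 0xDA; 0xDA ⊕ 0xAE = 0x74.
P6: D(K, 0xF2) = 0x23; 0x23 ⊕ 0x9B = 0xB8.
Blocks that differ from the original plaintext: P5, P6.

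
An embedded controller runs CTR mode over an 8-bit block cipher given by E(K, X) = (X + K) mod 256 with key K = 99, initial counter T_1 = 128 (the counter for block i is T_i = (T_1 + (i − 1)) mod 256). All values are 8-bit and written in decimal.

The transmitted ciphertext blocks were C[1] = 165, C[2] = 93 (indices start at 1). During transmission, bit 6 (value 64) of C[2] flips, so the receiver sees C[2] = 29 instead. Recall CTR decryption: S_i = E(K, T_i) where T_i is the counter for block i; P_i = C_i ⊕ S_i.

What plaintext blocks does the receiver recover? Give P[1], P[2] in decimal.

P[1] = 70, P[2] = 249

Only C[2] changed, to 29. In CTR, a change in C_i flips the same bit in P_i only; the keystream is unaffected. Decrypting the received ciphertext:
P[1]: T = 128, S = E(K, T) = 227; 165 ⊕ 227 = 70.
P[2]: T = 129, S = E(K, T) = 228; 29 ⊕ 228 = 249.
Blocks that differ from the original plaintext: P[2].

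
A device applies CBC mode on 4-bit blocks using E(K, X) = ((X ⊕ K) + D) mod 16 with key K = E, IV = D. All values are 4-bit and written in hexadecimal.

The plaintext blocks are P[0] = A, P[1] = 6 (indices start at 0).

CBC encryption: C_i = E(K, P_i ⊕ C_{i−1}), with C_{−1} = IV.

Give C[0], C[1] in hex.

C[0]: P[0] ⊕ D = 7; E(K, 7) = 6.
C[1]: P[1] ⊕ 6 = 0; E(K, 0) = B.

C[0] = 6, C[1] = B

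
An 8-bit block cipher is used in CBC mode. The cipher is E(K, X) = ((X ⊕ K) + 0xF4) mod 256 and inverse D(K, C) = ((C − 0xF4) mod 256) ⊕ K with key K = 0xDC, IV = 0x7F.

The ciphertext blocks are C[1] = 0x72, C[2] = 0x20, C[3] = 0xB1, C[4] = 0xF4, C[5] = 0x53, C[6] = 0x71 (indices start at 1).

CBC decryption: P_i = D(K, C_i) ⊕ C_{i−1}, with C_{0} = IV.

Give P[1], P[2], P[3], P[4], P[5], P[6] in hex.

P[1] = 0xDD, P[2] = 0x82, P[3] = 0x41, P[4] = 0x6D, P[5] = 0x77, P[6] = 0xF2

P[1]: D(K, 0x72) = 0xA2; 0xA2 ⊕ 0x7F = 0xDD.
P[2]: D(K, 0x20) = 0xF0; 0xF0 ⊕ 0x72 = 0x82.
P[3]: D(K, 0xB1) = 0x61; 0x61 ⊕ 0x20 = 0x41.
P[4]: D(K, 0xF4) = 0xDC; 0xDC ⊕ 0xB1 = 0x6D.
P[5]: D(K, 0x53) = 0x83; 0x83 ⊕ 0xF4 = 0x77.
P[6]: D(K, 0x71) = 0xA1; 0xA1 ⊕ 0x53 = 0xF2.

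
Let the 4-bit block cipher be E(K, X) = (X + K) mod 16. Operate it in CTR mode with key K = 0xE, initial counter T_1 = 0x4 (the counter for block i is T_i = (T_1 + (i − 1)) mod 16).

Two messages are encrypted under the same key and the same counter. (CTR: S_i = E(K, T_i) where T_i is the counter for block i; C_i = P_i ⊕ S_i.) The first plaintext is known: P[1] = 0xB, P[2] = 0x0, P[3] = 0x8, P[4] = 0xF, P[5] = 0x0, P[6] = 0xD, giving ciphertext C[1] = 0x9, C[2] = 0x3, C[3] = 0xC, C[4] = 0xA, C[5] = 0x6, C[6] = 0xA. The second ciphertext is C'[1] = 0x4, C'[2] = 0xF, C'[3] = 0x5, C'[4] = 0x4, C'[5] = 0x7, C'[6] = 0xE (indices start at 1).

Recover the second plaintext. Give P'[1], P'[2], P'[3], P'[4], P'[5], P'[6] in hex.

P'[1] = 0x6, P'[2] = 0xC, P'[3] = 0x1, P'[4] = 0x1, P'[5] = 0x1, P'[6] = 0x9

In CTR with a reused counter, both messages share the same keystream S_i, so C_i ⊕ C'_i = P_i ⊕ P'_i and thus P'_i = P_i ⊕ C_i ⊕ C'_i.
P'[1]: 0xB ⊕ 0x9 ⊕ 0x4 = 0x6.
P'[2]: 0x0 ⊕ 0x3 ⊕ 0xF = 0xC.
P'[3]: 0x8 ⊕ 0xC ⊕ 0x5 = 0x1.
P'[4]: 0xF ⊕ 0xA ⊕ 0x4 = 0x1.
P'[5]: 0x0 ⊕ 0x6 ⊕ 0x7 = 0x1.
P'[6]: 0xD ⊕ 0xA ⊕ 0xE = 0x9.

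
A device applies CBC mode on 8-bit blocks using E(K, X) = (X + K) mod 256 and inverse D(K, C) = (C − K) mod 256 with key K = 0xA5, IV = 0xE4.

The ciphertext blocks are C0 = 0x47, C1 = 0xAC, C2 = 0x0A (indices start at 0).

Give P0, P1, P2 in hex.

CBC decryption: P_i = D(K, C_i) ⊕ C_{i−1}, with C_{−1} = IV.
P0: D(K, 0x47) = 0xA2; 0xA2 ⊕ 0xE4 = 0x46.
P1: D(K, 0xAC) = 0x07; 0x07 ⊕ 0x47 = 0x40.
P2: D(K, 0x0A) = 0x65; 0x65 ⊕ 0xAC = 0xC9.

P0 = 0x46, P1 = 0x40, P2 = 0xC9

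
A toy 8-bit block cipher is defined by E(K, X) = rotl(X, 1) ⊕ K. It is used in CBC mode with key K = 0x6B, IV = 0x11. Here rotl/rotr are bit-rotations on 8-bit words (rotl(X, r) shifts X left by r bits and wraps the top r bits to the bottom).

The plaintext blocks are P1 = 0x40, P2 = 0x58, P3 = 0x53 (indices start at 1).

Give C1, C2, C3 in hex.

C1 = 0xC9, C2 = 0x48, C3 = 0x5D

CBC encryption: C_i = E(K, P_i ⊕ C_{i−1}), with C_{0} = IV.
C1: P1 ⊕ 0x11 = 0x51; E(K, 0x51) = 0xC9.
C2: P2 ⊕ 0xC9 = 0x91; E(K, 0x91) = 0x48.
C3: P3 ⊕ 0x48 = 0x1B; E(K, 0x1B) = 0x5D.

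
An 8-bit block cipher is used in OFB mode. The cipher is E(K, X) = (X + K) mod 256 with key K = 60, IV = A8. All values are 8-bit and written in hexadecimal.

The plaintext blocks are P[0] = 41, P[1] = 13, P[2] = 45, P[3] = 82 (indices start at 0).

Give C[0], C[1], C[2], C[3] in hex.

OFB encryption: S_i = E(K, S_{i−1}) with S_{−1} = IV; C_i = P_i ⊕ S_i.
C[0]: S = E(K, A8) = 08; 41 ⊕ 08 = 49.
C[1]: S = E(K, 08) = 68; 13 ⊕ 68 = 7B.
C[2]: S = E(K, 68) = C8; 45 ⊕ C8 = 8D.
C[3]: S = E(K, C8) = 28; 82 ⊕ 28 = AA.

C[0] = 49, C[1] = 7B, C[2] = 8D, C[3] = AA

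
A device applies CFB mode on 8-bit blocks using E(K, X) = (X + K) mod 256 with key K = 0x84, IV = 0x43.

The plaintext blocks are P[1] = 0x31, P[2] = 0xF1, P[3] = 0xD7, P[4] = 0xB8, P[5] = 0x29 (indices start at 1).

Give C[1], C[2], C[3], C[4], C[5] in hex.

CFB encryption: C_i = P_i ⊕ E(K, C_{i−1}), with C_{0} = IV.
C[1]: E(K, 0x43) = 0xC7; 0x31 ⊕ 0xC7 = 0xF6.
C[2]: E(K, 0xF6) = 0x7A; 0xF1 ⊕ 0x7A = 0x8B.
C[3]: E(K, 0x8B) = 0x0F; 0xD7 ⊕ 0x0F = 0xD8.
C[4]: E(K, 0xD8) = 0x5C; 0xB8 ⊕ 0x5C = 0xE4.
C[5]: E(K, 0xE4) = 0x68; 0x29 ⊕ 0x68 = 0x41.

C[1] = 0xF6, C[2] = 0x8B, C[3] = 0xD8, C[4] = 0xE4, C[5] = 0x41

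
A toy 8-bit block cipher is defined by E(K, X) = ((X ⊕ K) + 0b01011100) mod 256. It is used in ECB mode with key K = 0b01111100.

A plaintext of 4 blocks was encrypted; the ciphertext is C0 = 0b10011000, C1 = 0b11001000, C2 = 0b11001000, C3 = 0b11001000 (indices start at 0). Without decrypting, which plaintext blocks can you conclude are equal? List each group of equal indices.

ECB encrypts each block independently with the same key, so equal ciphertext blocks imply equal plaintext blocks.
C1 = C2 = C3 = 0b11001000, so P1 = P2 = P3.

P1 = P2 = P3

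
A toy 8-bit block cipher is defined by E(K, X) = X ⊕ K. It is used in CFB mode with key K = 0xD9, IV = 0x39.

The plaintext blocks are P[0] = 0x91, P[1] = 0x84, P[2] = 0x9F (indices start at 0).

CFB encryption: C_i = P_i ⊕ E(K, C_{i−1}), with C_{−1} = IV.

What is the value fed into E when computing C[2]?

C[0]: E(K, 0x39) = 0xE0; 0x91 ⊕ 0xE0 = 0x71.
C[1]: E(K, 0x71) = 0xA8; 0x84 ⊕ 0xA8 = 0x2C.
C[2]: E(K, 0x2C) = 0xF5; 0x9F ⊕ 0xF5 = 0x6A.
So the input to E for block [2] is 0x2C.

0x2C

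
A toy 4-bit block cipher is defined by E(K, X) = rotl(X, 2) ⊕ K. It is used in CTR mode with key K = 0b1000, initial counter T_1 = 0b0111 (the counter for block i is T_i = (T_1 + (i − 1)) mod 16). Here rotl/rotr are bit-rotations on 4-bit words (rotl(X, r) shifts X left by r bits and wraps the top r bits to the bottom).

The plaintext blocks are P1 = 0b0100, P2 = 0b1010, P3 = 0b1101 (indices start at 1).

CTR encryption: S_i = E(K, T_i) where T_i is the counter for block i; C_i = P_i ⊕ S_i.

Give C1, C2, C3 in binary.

C1 = 0b0001, C2 = 0b0000, C3 = 0b0011

C1: T = 0b0111, S = E(K, T) = 0b0101; 0b0100 ⊕ 0b0101 = 0b0001.
C2: T = 0b1000, S = E(K, T) = 0b1010; 0b1010 ⊕ 0b1010 = 0b0000.
C3: T = 0b1001, S = E(K, T) = 0b1110; 0b1101 ⊕ 0b1110 = 0b0011.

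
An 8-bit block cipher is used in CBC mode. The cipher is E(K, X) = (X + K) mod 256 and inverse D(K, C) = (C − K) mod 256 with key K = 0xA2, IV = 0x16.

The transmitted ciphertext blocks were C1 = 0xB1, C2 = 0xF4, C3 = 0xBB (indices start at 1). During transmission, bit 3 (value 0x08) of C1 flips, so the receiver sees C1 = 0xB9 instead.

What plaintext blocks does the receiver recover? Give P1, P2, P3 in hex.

P1 = 0x01, P2 = 0xEB, P3 = 0xED

CBC decryption: P_i = D(K, C_i) ⊕ C_{i−1}, with C_{0} = IV.
Only C1 changed, to 0xB9. In CBC, a change in C_i garbles P_i and flips the same bit in P_{i+1}. Decrypting the received ciphertext:
P1: D(K, 0xB9) = 0x17; 0x17 ⊕ 0x16 = 0x01.
P2: D(K, 0xF4) = 0x52; 0x52 ⊕ 0xB9 = 0xEB.
P3: D(K, 0xBB) = 0x19; 0x19 ⊕ 0xF4 = 0xED.
Blocks that differ from the original plaintext: P1, P2.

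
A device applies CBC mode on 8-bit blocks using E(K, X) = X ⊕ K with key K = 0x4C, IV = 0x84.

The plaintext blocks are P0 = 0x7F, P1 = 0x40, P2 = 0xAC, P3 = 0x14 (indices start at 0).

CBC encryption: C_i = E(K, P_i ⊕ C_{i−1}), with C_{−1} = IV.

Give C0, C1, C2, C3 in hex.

C0 = 0xB7, C1 = 0xBB, C2 = 0x5B, C3 = 0x03

C0: P0 ⊕ 0x84 = 0xFB; E(K, 0xFB) = 0xB7.
C1: P1 ⊕ 0xB7 = 0xF7; E(K, 0xF7) = 0xBB.
C2: P2 ⊕ 0xBB = 0x17; E(K, 0x17) = 0x5B.
C3: P3 ⊕ 0x5B = 0x4F; E(K, 0x4F) = 0x03.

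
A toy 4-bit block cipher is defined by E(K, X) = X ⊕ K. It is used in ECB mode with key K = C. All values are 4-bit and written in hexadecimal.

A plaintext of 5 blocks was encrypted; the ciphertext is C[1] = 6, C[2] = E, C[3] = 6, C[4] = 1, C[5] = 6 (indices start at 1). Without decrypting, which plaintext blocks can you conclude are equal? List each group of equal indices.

P[1] = P[3] = P[5]

ECB encrypts each block independently with the same key, so equal ciphertext blocks imply equal plaintext blocks.
C[1] = C[3] = C[5] = 6, so P[1] = P[3] = P[5].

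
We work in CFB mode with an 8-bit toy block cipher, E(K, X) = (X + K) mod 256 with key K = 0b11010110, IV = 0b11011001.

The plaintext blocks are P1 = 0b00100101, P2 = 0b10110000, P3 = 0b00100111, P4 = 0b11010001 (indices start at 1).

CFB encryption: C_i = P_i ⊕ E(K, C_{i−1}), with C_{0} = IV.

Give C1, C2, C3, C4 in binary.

C1 = 0b10001010, C2 = 0b11010000, C3 = 0b10000001, C4 = 0b10000110

C1: E(K, 0b11011001) = 0b10101111; 0b00100101 ⊕ 0b10101111 = 0b10001010.
C2: E(K, 0b10001010) = 0b01100000; 0b10110000 ⊕ 0b01100000 = 0b11010000.
C3: E(K, 0b11010000) = 0b10100110; 0b00100111 ⊕ 0b10100110 = 0b10000001.
C4: E(K, 0b10000001) = 0b01010111; 0b11010001 ⊕ 0b01010111 = 0b10000110.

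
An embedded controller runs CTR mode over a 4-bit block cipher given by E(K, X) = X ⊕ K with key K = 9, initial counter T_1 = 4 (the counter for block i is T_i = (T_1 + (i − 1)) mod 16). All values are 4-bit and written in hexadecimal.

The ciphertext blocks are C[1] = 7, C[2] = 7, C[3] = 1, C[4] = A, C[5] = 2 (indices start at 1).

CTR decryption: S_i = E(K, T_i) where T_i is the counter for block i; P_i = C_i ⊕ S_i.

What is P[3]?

P[3] = E

P[3]: T = 6, S = E(K, T) = F; 1 ⊕ F = E.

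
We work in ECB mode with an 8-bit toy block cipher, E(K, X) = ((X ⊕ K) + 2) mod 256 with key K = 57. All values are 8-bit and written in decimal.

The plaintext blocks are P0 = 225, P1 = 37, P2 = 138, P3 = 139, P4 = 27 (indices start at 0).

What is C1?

C1 = 30

ECB encryption: C_i = E(K, P_i).
C1: E(K, 37) = 30.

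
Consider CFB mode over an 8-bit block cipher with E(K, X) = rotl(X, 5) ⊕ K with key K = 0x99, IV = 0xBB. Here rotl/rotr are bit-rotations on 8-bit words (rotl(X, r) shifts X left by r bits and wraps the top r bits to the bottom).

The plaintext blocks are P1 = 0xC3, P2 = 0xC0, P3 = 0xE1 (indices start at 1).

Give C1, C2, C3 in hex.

C1 = 0x2D, C2 = 0xFC, C3 = 0xE7

CFB encryption: C_i = P_i ⊕ E(K, C_{i−1}), with C_{0} = IV.
C1: E(K, 0xBB) = 0xEE; 0xC3 ⊕ 0xEE = 0x2D.
C2: E(K, 0x2D) = 0x3C; 0xC0 ⊕ 0x3C = 0xFC.
C3: E(K, 0xFC) = 0x06; 0xE1 ⊕ 0x06 = 0xE7.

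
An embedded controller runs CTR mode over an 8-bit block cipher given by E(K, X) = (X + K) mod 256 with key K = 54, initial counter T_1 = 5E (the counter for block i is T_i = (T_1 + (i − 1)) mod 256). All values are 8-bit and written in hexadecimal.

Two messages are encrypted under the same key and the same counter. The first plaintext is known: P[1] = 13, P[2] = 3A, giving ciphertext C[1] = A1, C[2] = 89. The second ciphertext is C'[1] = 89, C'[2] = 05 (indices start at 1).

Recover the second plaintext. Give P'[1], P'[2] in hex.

P'[1] = 3B, P'[2] = B6

In CTR with a reused counter, both messages share the same keystream S_i, so C_i ⊕ C'_i = P_i ⊕ P'_i and thus P'_i = P_i ⊕ C_i ⊕ C'_i.
P'[1]: 13 ⊕ A1 ⊕ 89 = 3B.
P'[2]: 3A ⊕ 89 ⊕ 05 = B6.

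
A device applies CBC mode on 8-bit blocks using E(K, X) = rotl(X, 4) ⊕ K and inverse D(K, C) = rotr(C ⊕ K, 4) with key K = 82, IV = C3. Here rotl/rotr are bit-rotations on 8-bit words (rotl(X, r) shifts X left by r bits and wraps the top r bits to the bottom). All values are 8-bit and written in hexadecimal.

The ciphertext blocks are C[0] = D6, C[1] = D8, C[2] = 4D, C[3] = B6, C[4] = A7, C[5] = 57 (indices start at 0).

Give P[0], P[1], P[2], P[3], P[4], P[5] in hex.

CBC decryption: P_i = D(K, C_i) ⊕ C_{i−1}, with C_{−1} = IV.
P[0]: D(K, D6) = 45; 45 ⊕ C3 = 86.
P[1]: D(K, D8) = A5; A5 ⊕ D6 = 73.
P[2]: D(K, 4D) = FC; FC ⊕ D8 = 24.
P[3]: D(K, B6) = 43; 43 ⊕ 4D = 0E.
P[4]: D(K, A7) = 52; 52 ⊕ B6 = E4.
P[5]: D(K, 57) = 5D; 5D ⊕ A7 = FA.

P[0] = 86, P[1] = 73, P[2] = 24, P[3] = 0E, P[4] = E4, P[5] = FA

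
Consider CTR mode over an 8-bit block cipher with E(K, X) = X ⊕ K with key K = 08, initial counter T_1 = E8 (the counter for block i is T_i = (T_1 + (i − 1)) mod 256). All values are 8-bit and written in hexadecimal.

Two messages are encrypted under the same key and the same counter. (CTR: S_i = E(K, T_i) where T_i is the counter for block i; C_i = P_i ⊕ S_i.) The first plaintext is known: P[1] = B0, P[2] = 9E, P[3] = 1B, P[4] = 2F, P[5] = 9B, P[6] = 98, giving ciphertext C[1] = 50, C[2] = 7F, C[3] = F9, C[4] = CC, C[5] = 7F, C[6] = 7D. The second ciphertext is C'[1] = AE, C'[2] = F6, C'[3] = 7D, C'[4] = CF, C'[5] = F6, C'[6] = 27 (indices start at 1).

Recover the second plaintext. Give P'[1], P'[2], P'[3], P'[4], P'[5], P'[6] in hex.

In CTR with a reused counter, both messages share the same keystream S_i, so C_i ⊕ C'_i = P_i ⊕ P'_i and thus P'_i = P_i ⊕ C_i ⊕ C'_i.
P'[1]: B0 ⊕ 50 ⊕ AE = 4E.
P'[2]: 9E ⊕ 7F ⊕ F6 = 17.
P'[3]: 1B ⊕ F9 ⊕ 7D = 9F.
P'[4]: 2F ⊕ CC ⊕ CF = 2C.
P'[5]: 9B ⊕ 7F ⊕ F6 = 12.
P'[6]: 98 ⊕ 7D ⊕ 27 = C2.

P'[1] = 4E, P'[2] = 17, P'[3] = 9F, P'[4] = 2C, P'[5] = 12, P'[6] = C2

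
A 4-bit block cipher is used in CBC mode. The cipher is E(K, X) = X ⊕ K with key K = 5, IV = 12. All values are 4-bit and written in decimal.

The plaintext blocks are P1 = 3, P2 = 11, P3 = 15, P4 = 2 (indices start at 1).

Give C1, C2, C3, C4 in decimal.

CBC encryption: C_i = E(K, P_i ⊕ C_{i−1}), with C_{0} = IV.
C1: P1 ⊕ 12 = 15; E(K, 15) = 10.
C2: P2 ⊕ 10 = 1; E(K, 1) = 4.
C3: P3 ⊕ 4 = 11; E(K, 11) = 14.
C4: P4 ⊕ 14 = 12; E(K, 12) = 9.

C1 = 10, C2 = 4, C3 = 14, C4 = 9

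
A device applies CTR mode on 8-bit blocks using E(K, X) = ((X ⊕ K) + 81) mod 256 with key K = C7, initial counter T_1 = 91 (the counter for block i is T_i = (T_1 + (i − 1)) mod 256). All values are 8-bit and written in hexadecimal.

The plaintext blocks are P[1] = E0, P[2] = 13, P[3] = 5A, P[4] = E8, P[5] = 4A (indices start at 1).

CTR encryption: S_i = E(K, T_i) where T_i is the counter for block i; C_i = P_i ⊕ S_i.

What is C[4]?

C[4] = 3C

C[1]: T = 91, S = E(K, T) = D7; E0 ⊕ D7 = 37.
C[2]: T = 92, S = E(K, T) = D6; 13 ⊕ D6 = C5.
C[3]: T = 93, S = E(K, T) = D5; 5A ⊕ D5 = 8F.
C[4]: T = 94, S = E(K, T) = D4; E8 ⊕ D4 = 3C.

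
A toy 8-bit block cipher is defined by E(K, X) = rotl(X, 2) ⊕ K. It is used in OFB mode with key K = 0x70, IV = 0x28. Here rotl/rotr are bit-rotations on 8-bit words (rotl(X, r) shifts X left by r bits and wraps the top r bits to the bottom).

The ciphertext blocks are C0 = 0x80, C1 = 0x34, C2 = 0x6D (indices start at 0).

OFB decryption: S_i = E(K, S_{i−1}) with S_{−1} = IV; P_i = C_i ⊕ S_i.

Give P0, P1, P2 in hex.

P0 = 0x50, P1 = 0x07, P2 = 0xD1

P0: S = E(K, 0x28) = 0xD0; 0x80 ⊕ 0xD0 = 0x50.
P1: S = E(K, 0xD0) = 0x33; 0x34 ⊕ 0x33 = 0x07.
P2: S = E(K, 0x33) = 0xBC; 0x6D ⊕ 0xBC = 0xD1.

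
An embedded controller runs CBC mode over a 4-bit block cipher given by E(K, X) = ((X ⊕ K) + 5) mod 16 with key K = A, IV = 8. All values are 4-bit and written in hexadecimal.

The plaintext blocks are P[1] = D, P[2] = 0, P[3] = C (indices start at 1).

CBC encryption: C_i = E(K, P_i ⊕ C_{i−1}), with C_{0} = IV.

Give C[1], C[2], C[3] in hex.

C[1]: P[1] ⊕ 8 = 5; E(K, 5) = 4.
C[2]: P[2] ⊕ 4 = 4; E(K, 4) = 3.
C[3]: P[3] ⊕ 3 = F; E(K, F) = A.

C[1] = 4, C[2] = 3, C[3] = A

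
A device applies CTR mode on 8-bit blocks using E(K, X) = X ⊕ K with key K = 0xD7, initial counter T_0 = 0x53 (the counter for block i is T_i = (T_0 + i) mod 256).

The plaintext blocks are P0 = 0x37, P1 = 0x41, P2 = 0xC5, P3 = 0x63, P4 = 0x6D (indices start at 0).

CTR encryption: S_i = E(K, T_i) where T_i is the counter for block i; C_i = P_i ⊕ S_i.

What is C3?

C0: T = 0x53, S = E(K, T) = 0x84; 0x37 ⊕ 0x84 = 0xB3.
C1: T = 0x54, S = E(K, T) = 0x83; 0x41 ⊕ 0x83 = 0xC2.
C2: T = 0x55, S = E(K, T) = 0x82; 0xC5 ⊕ 0x82 = 0x47.
C3: T = 0x56, S = E(K, T) = 0x81; 0x63 ⊕ 0x81 = 0xE2.

C3 = 0xE2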